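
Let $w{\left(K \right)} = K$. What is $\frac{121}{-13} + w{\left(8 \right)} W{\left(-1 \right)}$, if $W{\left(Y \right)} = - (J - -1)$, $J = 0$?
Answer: $- \frac{225}{13} \approx -17.308$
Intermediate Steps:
$W{\left(Y \right)} = -1$ ($W{\left(Y \right)} = - (0 - -1) = - (0 + 1) = \left(-1\right) 1 = -1$)
$\frac{121}{-13} + w{\left(8 \right)} W{\left(-1 \right)} = \frac{121}{-13} + 8 \left(-1\right) = 121 \left(- \frac{1}{13}\right) - 8 = - \frac{121}{13} - 8 = - \frac{225}{13}$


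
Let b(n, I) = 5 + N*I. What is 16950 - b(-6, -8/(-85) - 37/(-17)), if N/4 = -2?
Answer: 1441869/85 ≈ 16963.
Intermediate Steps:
N = -8 (N = 4*(-2) = -8)
b(n, I) = 5 - 8*I
16950 - b(-6, -8/(-85) - 37/(-17)) = 16950 - (5 - 8*(-8/(-85) - 37/(-17))) = 16950 - (5 - 8*(-8*(-1/85) - 37*(-1/17))) = 16950 - (5 - 8*(8/85 + 37/17)) = 16950 - (5 - 8*193/85) = 16950 - (5 - 1544/85) = 16950 - 1*(-1119/85) = 16950 + 1119/85 = 1441869/85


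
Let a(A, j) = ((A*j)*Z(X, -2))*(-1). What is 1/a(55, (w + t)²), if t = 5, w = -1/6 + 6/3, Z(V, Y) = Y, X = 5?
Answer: 18/92455 ≈ 0.00019469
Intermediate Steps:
w = 11/6 (w = -1*⅙ + 6*(⅓) = -⅙ + 2 = 11/6 ≈ 1.8333)
a(A, j) = 2*A*j (a(A, j) = ((A*j)*(-2))*(-1) = -2*A*j*(-1) = 2*A*j)
1/a(55, (w + t)²) = 1/(2*55*(11/6 + 5)²) = 1/(2*55*(41/6)²) = 1/(2*55*(1681/36)) = 1/(92455/18) = 18/92455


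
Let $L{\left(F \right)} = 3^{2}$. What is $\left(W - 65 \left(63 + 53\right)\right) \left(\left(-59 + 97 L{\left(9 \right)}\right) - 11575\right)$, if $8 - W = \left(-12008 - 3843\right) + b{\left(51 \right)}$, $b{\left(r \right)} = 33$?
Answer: $-89165646$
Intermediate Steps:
$L{\left(F \right)} = 9$
$W = 15826$ ($W = 8 - \left(\left(-12008 - 3843\right) + 33\right) = 8 - \left(-15851 + 33\right) = 8 - -15818 = 8 + 15818 = 15826$)
$\left(W - 65 \left(63 + 53\right)\right) \left(\left(-59 + 97 L{\left(9 \right)}\right) - 11575\right) = \left(15826 - 65 \left(63 + 53\right)\right) \left(\left(-59 + 97 \cdot 9\right) - 11575\right) = \left(15826 - 7540\right) \left(\left(-59 + 873\right) - 11575\right) = \left(15826 - 7540\right) \left(814 - 11575\right) = 8286 \left(-10761\right) = -89165646$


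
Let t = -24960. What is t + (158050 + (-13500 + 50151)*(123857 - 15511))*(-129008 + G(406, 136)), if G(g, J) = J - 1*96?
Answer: -512150924495488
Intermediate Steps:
G(g, J) = -96 + J (G(g, J) = J - 96 = -96 + J)
t + (158050 + (-13500 + 50151)*(123857 - 15511))*(-129008 + G(406, 136)) = -24960 + (158050 + (-13500 + 50151)*(123857 - 15511))*(-129008 + (-96 + 136)) = -24960 + (158050 + 36651*108346)*(-129008 + 40) = -24960 + (158050 + 3970989246)*(-128968) = -24960 + 3971147296*(-128968) = -24960 - 512150924470528 = -512150924495488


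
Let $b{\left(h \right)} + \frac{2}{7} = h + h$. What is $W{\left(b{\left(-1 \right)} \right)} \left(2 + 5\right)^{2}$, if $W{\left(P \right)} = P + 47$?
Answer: $2191$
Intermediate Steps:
$b{\left(h \right)} = - \frac{2}{7} + 2 h$ ($b{\left(h \right)} = - \frac{2}{7} + \left(h + h\right) = - \frac{2}{7} + 2 h$)
$W{\left(P \right)} = 47 + P$
$W{\left(b{\left(-1 \right)} \right)} \left(2 + 5\right)^{2} = \left(47 + \left(- \frac{2}{7} + 2 \left(-1\right)\right)\right) \left(2 + 5\right)^{2} = \left(47 - \frac{16}{7}\right) 7^{2} = \left(47 - \frac{16}{7}\right) 49 = \frac{313}{7} \cdot 49 = 2191$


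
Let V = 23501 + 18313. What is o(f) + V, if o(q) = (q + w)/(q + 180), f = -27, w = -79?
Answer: 6397436/153 ≈ 41813.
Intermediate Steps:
o(q) = (-79 + q)/(180 + q) (o(q) = (q - 79)/(q + 180) = (-79 + q)/(180 + q))
V = 41814
o(f) + V = (-79 - 27)/(180 - 27) + 41814 = -106/153 + 41814 = 6397436/153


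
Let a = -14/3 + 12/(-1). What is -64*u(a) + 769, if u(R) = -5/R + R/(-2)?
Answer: 3247/15 ≈ 216.47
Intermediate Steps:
a = -50/3 (a = -14*1/3 + 12*(-1) = -14/3 - 12 = -50/3 ≈ -16.667)
u(R) = -5/R - R/2 (u(R) = -5/R + R*(-1/2) = -5/R - R/2)
-64*u(a) + 769 = -64*(-5/(-50/3) - 1/2*(-50/3)) + 769 = -64*(-5*(-3/50) + 25/3) + 769 = -64*(3/10 + 25/3) + 769 = -64*259/30 + 769 = -8288/15 + 769 = 3247/15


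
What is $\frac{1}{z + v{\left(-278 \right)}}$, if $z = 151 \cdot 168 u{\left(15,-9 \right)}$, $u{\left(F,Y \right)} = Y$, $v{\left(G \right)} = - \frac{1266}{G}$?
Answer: $- \frac{139}{31734735} \approx -4.3801 \cdot 10^{-6}$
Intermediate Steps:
$z = -228312$ ($z = 151 \cdot 168 \left(-9\right) = 25368 \left(-9\right) = -228312$)
$\frac{1}{z + v{\left(-278 \right)}} = \frac{1}{-228312 - \frac{1266}{-278}} = \frac{1}{-228312 - - \frac{633}{139}} = \frac{1}{-228312 + \frac{633}{139}} = \frac{1}{- \frac{31734735}{139}} = - \frac{139}{31734735}$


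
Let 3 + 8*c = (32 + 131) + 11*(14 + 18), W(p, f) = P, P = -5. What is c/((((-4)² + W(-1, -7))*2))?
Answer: 32/11 ≈ 2.9091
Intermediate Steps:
W(p, f) = -5
c = 64 (c = -3/8 + ((32 + 131) + 11*(14 + 18))/8 = -3/8 + (163 + 11*32)/8 = -3/8 + (163 + 352)/8 = -3/8 + (⅛)*515 = -3/8 + 515/8 = 64)
c/((((-4)² + W(-1, -7))*2)) = 64/((((-4)² - 5)*2)) = 64/(((16 - 5)*2)) = 64/((11*2)) = 64/22 = 64*(1/22) = 32/11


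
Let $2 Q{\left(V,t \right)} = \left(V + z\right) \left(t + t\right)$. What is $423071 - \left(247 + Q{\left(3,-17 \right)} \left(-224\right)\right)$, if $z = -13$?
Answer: $460904$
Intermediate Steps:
$Q{\left(V,t \right)} = t \left(-13 + V\right)$ ($Q{\left(V,t \right)} = \frac{\left(V - 13\right) \left(t + t\right)}{2} = \frac{\left(-13 + V\right) 2 t}{2} = \frac{2 t \left(-13 + V\right)}{2} = t \left(-13 + V\right)$)
$423071 - \left(247 + Q{\left(3,-17 \right)} \left(-224\right)\right) = 423071 - \left(247 + - 17 \left(-13 + 3\right) \left(-224\right)\right) = 423071 - \left(247 + \left(-17\right) \left(-10\right) \left(-224\right)\right) = 423071 - \left(247 + 170 \left(-224\right)\right) = 423071 - \left(247 - 38080\right) = 423071 - -37833 = 423071 + 37833 = 460904$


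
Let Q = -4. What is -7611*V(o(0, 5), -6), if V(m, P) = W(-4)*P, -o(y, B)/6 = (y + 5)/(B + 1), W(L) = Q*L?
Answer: 730656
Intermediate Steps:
W(L) = -4*L
o(y, B) = -6*(5 + y)/(1 + B) (o(y, B) = -6*(y + 5)/(B + 1) = -6*(5 + y)/(1 + B))
V(m, P) = 16*P (V(m, P) = (-4*(-4))*P = 16*P)
-7611*V(o(0, 5), -6) = -121776*(-6) = -7611*(-96) = 730656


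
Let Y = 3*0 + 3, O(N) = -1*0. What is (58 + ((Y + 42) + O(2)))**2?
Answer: 10609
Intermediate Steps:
O(N) = 0
Y = 3 (Y = 0 + 3 = 3)
(58 + ((Y + 42) + O(2)))**2 = (58 + ((3 + 42) + 0))**2 = (58 + (45 + 0))**2 = (58 + 45)**2 = 103**2 = 10609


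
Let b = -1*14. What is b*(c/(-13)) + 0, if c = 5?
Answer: 70/13 ≈ 5.3846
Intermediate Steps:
b = -14
b*(c/(-13)) + 0 = -70/(-13) + 0 = -70*(-1)/13 + 0 = -14*(-5/13) + 0 = 70/13 + 0 = 70/13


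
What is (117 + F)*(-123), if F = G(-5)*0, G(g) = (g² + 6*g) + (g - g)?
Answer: -14391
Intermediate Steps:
G(g) = g² + 6*g (G(g) = (g² + 6*g) + 0 = g² + 6*g)
F = 0 (F = -5*(6 - 5)*0 = -5*1*0 = -5*0 = 0)
(117 + F)*(-123) = (117 + 0)*(-123) = 117*(-123) = -14391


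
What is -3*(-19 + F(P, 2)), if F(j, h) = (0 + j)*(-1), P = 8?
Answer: 81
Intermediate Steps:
F(j, h) = -j (F(j, h) = j*(-1) = -j)
-3*(-19 + F(P, 2)) = -3*(-19 - 1*8) = -3*(-19 - 8) = -3*(-27) = 81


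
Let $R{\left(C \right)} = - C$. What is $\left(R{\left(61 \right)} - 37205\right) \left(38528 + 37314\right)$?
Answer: $-2826327972$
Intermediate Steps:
$\left(R{\left(61 \right)} - 37205\right) \left(38528 + 37314\right) = \left(\left(-1\right) 61 - 37205\right) \left(38528 + 37314\right) = \left(-61 - 37205\right) 75842 = \left(-37266\right) 75842 = -2826327972$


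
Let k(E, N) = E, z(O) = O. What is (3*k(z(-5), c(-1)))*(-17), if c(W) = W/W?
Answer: 255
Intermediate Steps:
c(W) = 1
(3*k(z(-5), c(-1)))*(-17) = (3*(-5))*(-17) = -15*(-17) = 255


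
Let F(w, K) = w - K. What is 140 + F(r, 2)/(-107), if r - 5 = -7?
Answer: 14984/107 ≈ 140.04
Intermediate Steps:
r = -2 (r = 5 - 7 = -2)
140 + F(r, 2)/(-107) = 140 + (-2 - 1*2)/(-107) = 140 + (-2 - 2)*(-1/107) = 140 - 4*(-1/107) = 140 + 4/107 = 14984/107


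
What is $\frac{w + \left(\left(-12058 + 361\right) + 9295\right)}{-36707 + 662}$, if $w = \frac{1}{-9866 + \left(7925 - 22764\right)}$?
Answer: $\frac{59341411}{890491725} \approx 0.066639$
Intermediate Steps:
$w = - \frac{1}{24705}$ ($w = \frac{1}{-9866 + \left(7925 - 22764\right)} = \frac{1}{-9866 - 14839} = \frac{1}{-24705} = - \frac{1}{24705} \approx -4.0478 \cdot 10^{-5}$)
$\frac{w + \left(\left(-12058 + 361\right) + 9295\right)}{-36707 + 662} = \frac{- \frac{1}{24705} + \left(\left(-12058 + 361\right) + 9295\right)}{-36707 + 662} = \frac{- \frac{1}{24705} + \left(-11697 + 9295\right)}{-36045} = \left(- \frac{1}{24705} - 2402\right) \left(- \frac{1}{36045}\right) = \left(- \frac{59341411}{24705}\right) \left(- \frac{1}{36045}\right) = \frac{59341411}{890491725}$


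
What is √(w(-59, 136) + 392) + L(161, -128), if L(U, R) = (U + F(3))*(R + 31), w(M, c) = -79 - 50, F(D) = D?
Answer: -15908 + √263 ≈ -15892.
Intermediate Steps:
w(M, c) = -129
L(U, R) = (3 + U)*(31 + R) (L(U, R) = (U + 3)*(R + 31) = (3 + U)*(31 + R))
√(w(-59, 136) + 392) + L(161, -128) = √(-129 + 392) + (93 + 3*(-128) + 31*161 - 128*161) = √263 + (93 - 384 + 4991 - 20608) = √263 - 15908 = -15908 + √263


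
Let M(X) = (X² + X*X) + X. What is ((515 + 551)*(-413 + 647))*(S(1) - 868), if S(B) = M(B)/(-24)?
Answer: -433097145/2 ≈ -2.1655e+8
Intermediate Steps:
M(X) = X + 2*X² (M(X) = (X² + X²) + X = 2*X² + X = X + 2*X²)
S(B) = -B*(1 + 2*B)/24 (S(B) = (B*(1 + 2*B))/(-24) = (B*(1 + 2*B))*(-1/24) = -B*(1 + 2*B)/24)
((515 + 551)*(-413 + 647))*(S(1) - 868) = ((515 + 551)*(-413 + 647))*(-1/24*1*(1 + 2*1) - 868) = (1066*234)*(-1/24*1*(1 + 2) - 868) = 249444*(-1/24*1*3 - 868) = 249444*(-⅛ - 868) = 249444*(-6945/8) = -433097145/2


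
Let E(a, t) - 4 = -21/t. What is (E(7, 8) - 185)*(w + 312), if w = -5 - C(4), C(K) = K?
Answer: -445107/8 ≈ -55638.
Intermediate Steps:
E(a, t) = 4 - 21/t
w = -9 (w = -5 - 1*4 = -5 - 4 = -9)
(E(7, 8) - 185)*(w + 312) = ((4 - 21/8) - 185)*(-9 + 312) = ((4 - 21*1/8) - 185)*303 = ((4 - 21/8) - 185)*303 = (11/8 - 185)*303 = -1469/8*303 = -445107/8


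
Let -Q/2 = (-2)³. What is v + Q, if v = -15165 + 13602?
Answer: -1547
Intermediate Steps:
v = -1563
Q = 16 (Q = -2*(-2)³ = -2*(-8) = 16)
v + Q = -1563 + 16 = -1547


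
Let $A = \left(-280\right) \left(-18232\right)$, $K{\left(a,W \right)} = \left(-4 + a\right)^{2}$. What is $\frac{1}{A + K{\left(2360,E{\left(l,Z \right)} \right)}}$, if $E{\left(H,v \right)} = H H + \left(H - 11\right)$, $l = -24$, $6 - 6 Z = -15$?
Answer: $\frac{1}{10655696} \approx 9.3847 \cdot 10^{-8}$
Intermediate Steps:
$Z = \frac{7}{2}$ ($Z = 1 - - \frac{5}{2} = 1 + \frac{5}{2} = \frac{7}{2} \approx 3.5$)
$E{\left(H,v \right)} = -11 + H + H^{2}$ ($E{\left(H,v \right)} = H^{2} + \left(-11 + H\right) = -11 + H + H^{2}$)
$A = 5104960$
$\frac{1}{A + K{\left(2360,E{\left(l,Z \right)} \right)}} = \frac{1}{5104960 + \left(-4 + 2360\right)^{2}} = \frac{1}{5104960 + 2356^{2}} = \frac{1}{5104960 + 5550736} = \frac{1}{10655696}$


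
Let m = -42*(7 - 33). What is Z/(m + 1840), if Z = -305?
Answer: -305/2932 ≈ -0.10402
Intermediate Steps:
m = 1092 (m = -42*(-26) = 1092)
Z/(m + 1840) = -305/(1092 + 1840) = -305/2932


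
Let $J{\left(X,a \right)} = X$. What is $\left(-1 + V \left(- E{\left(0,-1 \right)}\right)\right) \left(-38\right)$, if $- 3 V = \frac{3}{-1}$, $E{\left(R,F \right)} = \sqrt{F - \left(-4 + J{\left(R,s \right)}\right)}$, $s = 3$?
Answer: $38 + 38 \sqrt{3} \approx 103.82$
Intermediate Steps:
$E{\left(R,F \right)} = \sqrt{4 + F - R}$ ($E{\left(R,F \right)} = \sqrt{F - \left(-4 + R\right)} = \sqrt{4 + F - R}$)
$V = 1$ ($V = - \frac{3 \frac{1}{-1}}{3} = - \frac{3 \left(-1\right)}{3} = \left(- \frac{1}{3}\right) \left(-3\right) = 1$)
$\left(-1 + V \left(- E{\left(0,-1 \right)}\right)\right) \left(-38\right) = \left(-1 + 1 \left(- \sqrt{4 - 1 - 0}\right)\right) \left(-38\right) = \left(-1 + 1 \left(- \sqrt{4 - 1 + 0}\right)\right) \left(-38\right) = \left(-1 + 1 \left(- \sqrt{3}\right)\right) \left(-38\right) = \left(-1 - \sqrt{3}\right) \left(-38\right) = 38 + 38 \sqrt{3}$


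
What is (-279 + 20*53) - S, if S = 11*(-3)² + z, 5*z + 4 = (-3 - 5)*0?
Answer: 3414/5 ≈ 682.80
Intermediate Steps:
z = -⅘ (z = -⅘ + ((-3 - 5)*0)/5 = -⅘ + (-8*0)/5 = -⅘ + (⅕)*0 = -⅘ + 0 = -⅘ ≈ -0.80000)
S = 491/5 (S = 11*(-3)² - ⅘ = 11*9 - ⅘ = 99 - ⅘ = 491/5 ≈ 98.200)
(-279 + 20*53) - S = (-279 + 20*53) - 1*491/5 = (-279 + 1060) - 491/5 = 781 - 491/5 = 3414/5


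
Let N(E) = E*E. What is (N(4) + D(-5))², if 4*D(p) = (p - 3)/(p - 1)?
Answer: 2401/9 ≈ 266.78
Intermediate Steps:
N(E) = E²
D(p) = (-3 + p)/(4*(-1 + p)) (D(p) = ((p - 3)/(p - 1))/4 = ((-3 + p)/(-1 + p))/4 = (-3 + p)/(4*(-1 + p)))
(N(4) + D(-5))² = (4² + (-3 - 5)/(4*(-1 - 5)))² = (16 + (¼)*(-8)/(-6))² = (16 + (¼)*(-⅙)*(-8))² = (16 + ⅓)² = (49/3)² = 2401/9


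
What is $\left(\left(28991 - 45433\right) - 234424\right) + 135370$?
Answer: $-115496$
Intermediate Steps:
$\left(\left(28991 - 45433\right) - 234424\right) + 135370 = \left(-16442 - 234424\right) + 135370 = -250866 + 135370 = -115496$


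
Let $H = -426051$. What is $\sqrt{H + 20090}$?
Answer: $i \sqrt{405961} \approx 637.15 i$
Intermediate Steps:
$\sqrt{H + 20090} = \sqrt{-426051 + 20090} = \sqrt{-405961} = i \sqrt{405961}$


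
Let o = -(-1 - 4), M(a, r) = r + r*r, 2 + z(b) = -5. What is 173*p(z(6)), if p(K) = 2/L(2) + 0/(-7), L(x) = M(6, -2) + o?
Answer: 346/7 ≈ 49.429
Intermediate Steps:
z(b) = -7 (z(b) = -2 - 5 = -7)
M(a, r) = r + r²
o = 5 (o = -1*(-5) = 5)
L(x) = 7 (L(x) = -2*(1 - 2) + 5 = -2*(-1) + 5 = 2 + 5 = 7)
p(K) = 2/7 (p(K) = 2/7 + 0/(-7) = 2*(⅐) + 0*(-⅐) = 2/7 + 0 = 2/7)
173*p(z(6)) = 173*(2/7) = 346/7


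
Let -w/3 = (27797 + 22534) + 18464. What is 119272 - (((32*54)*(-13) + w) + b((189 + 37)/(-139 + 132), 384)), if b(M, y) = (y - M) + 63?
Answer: 2433492/7 ≈ 3.4764e+5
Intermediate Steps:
b(M, y) = 63 + y - M
w = -206385 (w = -3*((27797 + 22534) + 18464) = -3*(50331 + 18464) = -3*68795 = -206385)
119272 - (((32*54)*(-13) + w) + b((189 + 37)/(-139 + 132), 384)) = 119272 - (((32*54)*(-13) - 206385) + (63 + 384 - (189 + 37)/(-139 + 132))) = 119272 - ((1728*(-13) - 206385) + (63 + 384 - 226/(-7))) = 119272 - ((-22464 - 206385) + (63 + 384 - 226*(-1)/7)) = 119272 - (-228849 + (63 + 384 - 1*(-226/7))) = 119272 - (-228849 + (63 + 384 + 226/7)) = 119272 - (-228849 + 3355/7) = 119272 - 1*(-1598588/7) = 119272 + 1598588/7 = 2433492/7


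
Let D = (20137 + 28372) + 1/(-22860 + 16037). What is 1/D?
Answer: 6823/330976906 ≈ 2.0615e-5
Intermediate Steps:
D = 330976906/6823 (D = 48509 + 1/(-6823) = 48509 - 1/6823 = 330976906/6823 ≈ 48509.)
1/D = 1/(330976906/6823) = 6823/330976906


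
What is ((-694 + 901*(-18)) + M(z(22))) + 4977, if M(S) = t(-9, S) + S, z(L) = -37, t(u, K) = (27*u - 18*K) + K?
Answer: -11586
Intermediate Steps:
t(u, K) = -17*K + 27*u (t(u, K) = (-18*K + 27*u) + K = -17*K + 27*u)
M(S) = -243 - 16*S (M(S) = (-17*S + 27*(-9)) + S = (-17*S - 243) + S = (-243 - 17*S) + S = -243 - 16*S)
((-694 + 901*(-18)) + M(z(22))) + 4977 = ((-694 + 901*(-18)) + (-243 - 16*(-37))) + 4977 = ((-694 - 16218) + (-243 + 592)) + 4977 = (-16912 + 349) + 4977 = -16563 + 4977 = -11586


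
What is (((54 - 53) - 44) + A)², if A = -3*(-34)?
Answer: 3481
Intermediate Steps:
A = 102
(((54 - 53) - 44) + A)² = (((54 - 53) - 44) + 102)² = ((1 - 44) + 102)² = (-43 + 102)² = 59² = 3481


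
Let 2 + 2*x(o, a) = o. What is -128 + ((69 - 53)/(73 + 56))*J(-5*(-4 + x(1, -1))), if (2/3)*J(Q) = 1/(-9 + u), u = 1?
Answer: -5505/43 ≈ -128.02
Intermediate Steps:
x(o, a) = -1 + o/2
J(Q) = -3/16 (J(Q) = 3/(2*(-9 + 1)) = (3/2)/(-8) = (3/2)*(-⅛) = -3/16)
-128 + ((69 - 53)/(73 + 56))*J(-5*(-4 + x(1, -1))) = -128 + ((69 - 53)/(73 + 56))*(-3/16) = -128 + (16/129)*(-3/16) = -128 - 1/43 = -5505/43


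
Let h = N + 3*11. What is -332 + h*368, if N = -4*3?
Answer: 7396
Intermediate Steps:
N = -12
h = 21 (h = -12 + 3*11 = -12 + 33 = 21)
-332 + h*368 = -332 + 21*368 = -332 + 7728 = 7396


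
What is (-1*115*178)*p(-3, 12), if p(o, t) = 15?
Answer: -307050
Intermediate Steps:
(-1*115*178)*p(-3, 12) = (-1*115*178)*15 = -115*178*15 = -20470*15 = -307050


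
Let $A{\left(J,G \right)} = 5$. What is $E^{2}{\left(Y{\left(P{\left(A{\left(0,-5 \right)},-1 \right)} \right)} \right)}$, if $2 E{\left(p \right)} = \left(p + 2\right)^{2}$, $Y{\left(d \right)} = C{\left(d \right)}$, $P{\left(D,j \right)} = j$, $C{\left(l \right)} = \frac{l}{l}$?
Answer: $\frac{81}{4} \approx 20.25$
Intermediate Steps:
$C{\left(l \right)} = 1$
$Y{\left(d \right)} = 1$
$E{\left(p \right)} = \frac{\left(2 + p\right)^{2}}{2}$ ($E{\left(p \right)} = \frac{\left(p + 2\right)^{2}}{2} = \frac{\left(2 + p\right)^{2}}{2}$)
$E^{2}{\left(Y{\left(P{\left(A{\left(0,-5 \right)},-1 \right)} \right)} \right)} = \left(\frac{\left(2 + 1\right)^{2}}{2}\right)^{2} = \left(\frac{3^{2}}{2}\right)^{2} = \left(\frac{1}{2} \cdot 9\right)^{2} = \left(\frac{9}{2}\right)^{2} = \frac{81}{4}$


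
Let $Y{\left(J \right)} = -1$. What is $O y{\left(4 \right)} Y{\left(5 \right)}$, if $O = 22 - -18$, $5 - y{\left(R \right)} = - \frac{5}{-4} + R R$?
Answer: $490$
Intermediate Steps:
$y{\left(R \right)} = \frac{15}{4} - R^{2}$ ($y{\left(R \right)} = 5 - \left(- \frac{5}{-4} + R R\right) = 5 - \left(\left(-5\right) \left(- \frac{1}{4}\right) + R^{2}\right) = 5 - \left(\frac{5}{4} + R^{2}\right) = \frac{15}{4} - R^{2}$)
$O = 40$ ($O = 22 + 18 = 40$)
$O y{\left(4 \right)} Y{\left(5 \right)} = 40 \left(\frac{15}{4} - 4^{2}\right) \left(-1\right) = 40 \left(\frac{15}{4} - 16\right) \left(-1\right) = 40 \left(- \frac{49}{4}\right) \left(-1\right) = \left(-490\right) \left(-1\right) = 490$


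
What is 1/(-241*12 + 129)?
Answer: -1/2763 ≈ -0.00036193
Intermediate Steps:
1/(-241*12 + 129) = 1/(-2892 + 129) = 1/(-2763) = -1/2763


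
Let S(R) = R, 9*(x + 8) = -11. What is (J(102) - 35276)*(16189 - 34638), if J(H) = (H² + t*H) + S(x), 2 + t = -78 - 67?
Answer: 6620921773/9 ≈ 7.3566e+8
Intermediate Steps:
x = -83/9 (x = -8 + (⅑)*(-11) = -8 - 11/9 = -83/9 ≈ -9.2222)
t = -147 (t = -2 + (-78 - 67) = -2 - 145 = -147)
J(H) = -83/9 + H² - 147*H (J(H) = (H² - 147*H) - 83/9 = -83/9 + H² - 147*H)
(J(102) - 35276)*(16189 - 34638) = ((-83/9 + 102² - 147*102) - 35276)*(16189 - 34638) = ((-83/9 + 10404 - 14994) - 35276)*(-18449) = (-41393/9 - 35276)*(-18449) = -358877/9*(-18449) = 6620921773/9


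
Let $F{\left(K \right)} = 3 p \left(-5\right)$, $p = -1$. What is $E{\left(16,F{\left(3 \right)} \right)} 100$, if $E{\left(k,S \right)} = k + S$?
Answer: $3100$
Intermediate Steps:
$F{\left(K \right)} = 15$ ($F{\left(K \right)} = 3 \left(-1\right) \left(-5\right) = \left(-3\right) \left(-5\right) = 15$)
$E{\left(k,S \right)} = S + k$
$E{\left(16,F{\left(3 \right)} \right)} 100 = \left(15 + 16\right) 100 = 31 \cdot 100 = 3100$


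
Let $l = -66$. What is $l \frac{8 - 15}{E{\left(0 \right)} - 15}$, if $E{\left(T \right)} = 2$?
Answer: $- \frac{462}{13} \approx -35.538$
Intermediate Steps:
$l \frac{8 - 15}{E{\left(0 \right)} - 15} = - 66 \frac{8 - 15}{2 - 15} = - 66 \left(- \frac{7}{-13}\right) = - 66 \left(\left(-7\right) \left(- \frac{1}{13}\right)\right) = \left(-66\right) \frac{7}{13} = - \frac{462}{13}$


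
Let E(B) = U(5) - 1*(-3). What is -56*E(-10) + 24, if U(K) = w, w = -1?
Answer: -88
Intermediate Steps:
U(K) = -1
E(B) = 2 (E(B) = -1 - 1*(-3) = -1 + 3 = 2)
-56*E(-10) + 24 = -56*2 + 24 = -112 + 24 = -88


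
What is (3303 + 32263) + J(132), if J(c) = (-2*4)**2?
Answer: 35630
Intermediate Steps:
J(c) = 64 (J(c) = (-8)**2 = 64)
(3303 + 32263) + J(132) = (3303 + 32263) + 64 = 35566 + 64 = 35630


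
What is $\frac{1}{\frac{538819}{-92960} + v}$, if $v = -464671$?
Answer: $- \frac{92960}{43196354979} \approx -2.152 \cdot 10^{-6}$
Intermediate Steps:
$\frac{1}{\frac{538819}{-92960} + v} = \frac{1}{\frac{538819}{-92960} - 464671} = \frac{1}{538819 \left(- \frac{1}{92960}\right) - 464671} = \frac{1}{- \frac{538819}{92960} - 464671} = \frac{1}{- \frac{43196354979}{92960}} = - \frac{92960}{43196354979}$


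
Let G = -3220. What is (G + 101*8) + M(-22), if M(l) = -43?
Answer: -2455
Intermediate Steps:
(G + 101*8) + M(-22) = (-3220 + 101*8) - 43 = (-3220 + 808) - 43 = -2412 - 43 = -2455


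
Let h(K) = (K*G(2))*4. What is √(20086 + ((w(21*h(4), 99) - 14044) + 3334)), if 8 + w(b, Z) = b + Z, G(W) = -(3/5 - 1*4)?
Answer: √265235/5 ≈ 103.00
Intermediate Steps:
G(W) = 17/5 (G(W) = -(3*(⅕) - 4) = -(⅗ - 4) = -1*(-17/5) = 17/5)
h(K) = 68*K/5 (h(K) = (K*(17/5))*4 = (17*K/5)*4 = 68*K/5)
w(b, Z) = -8 + Z + b (w(b, Z) = -8 + (b + Z) = -8 + (Z + b) = -8 + Z + b)
√(20086 + ((w(21*h(4), 99) - 14044) + 3334)) = √(20086 + (((-8 + 99 + 21*((68/5)*4)) - 14044) + 3334)) = √(20086 + (((-8 + 99 + 21*(272/5)) - 14044) + 3334)) = √(20086 + (((-8 + 99 + 5712/5) - 14044) + 3334)) = √(20086 + ((6167/5 - 14044) + 3334)) = √(20086 + (-64053/5 + 3334)) = √(20086 - 47383/5) = √(53047/5) = √265235/5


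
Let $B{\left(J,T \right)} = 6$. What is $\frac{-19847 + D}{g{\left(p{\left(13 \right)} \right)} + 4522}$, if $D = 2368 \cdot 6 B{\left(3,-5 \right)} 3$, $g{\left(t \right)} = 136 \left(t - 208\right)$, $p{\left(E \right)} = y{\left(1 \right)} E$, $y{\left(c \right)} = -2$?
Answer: $- \frac{235897}{27302} \approx -8.6403$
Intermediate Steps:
$p{\left(E \right)} = - 2 E$
$g{\left(t \right)} = -28288 + 136 t$ ($g{\left(t \right)} = 136 \left(-208 + t\right) = -28288 + 136 t$)
$D = 255744$ ($D = 2368 \cdot 6 \cdot 6 \cdot 3 = 2368 \cdot 36 \cdot 3 = 2368 \cdot 108 = 255744$)
$\frac{-19847 + D}{g{\left(p{\left(13 \right)} \right)} + 4522} = \frac{-19847 + 255744}{\left(-28288 + 136 \left(\left(-2\right) 13\right)\right) + 4522} = \frac{235897}{\left(-28288 + 136 \left(-26\right)\right) + 4522} = \frac{235897}{\left(-28288 - 3536\right) + 4522} = \frac{235897}{-31824 + 4522} = \frac{235897}{-27302} = 235897 \left(- \frac{1}{27302}\right) = - \frac{235897}{27302}$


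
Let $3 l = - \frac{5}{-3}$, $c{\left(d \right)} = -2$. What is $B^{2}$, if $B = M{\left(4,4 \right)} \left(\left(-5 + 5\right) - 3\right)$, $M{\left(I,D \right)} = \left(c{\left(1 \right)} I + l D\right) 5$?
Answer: $\frac{67600}{9} \approx 7511.1$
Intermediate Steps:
$l = \frac{5}{9}$ ($l = \frac{\left(-5\right) \frac{1}{-3}}{3} = \frac{\left(-5\right) \left(- \frac{1}{3}\right)}{3} = \frac{1}{3} \cdot \frac{5}{3} = \frac{5}{9} \approx 0.55556$)
$M{\left(I,D \right)} = - 10 I + \frac{25 D}{9}$ ($M{\left(I,D \right)} = \left(- 2 I + \frac{5 D}{9}\right) 5 = - 10 I + \frac{25 D}{9}$)
$B = \frac{260}{3}$ ($B = \left(\left(-10\right) 4 + \frac{25}{9} \cdot 4\right) \left(\left(-5 + 5\right) - 3\right) = \left(-40 + \frac{100}{9}\right) \left(0 - 3\right) = \left(- \frac{260}{9}\right) \left(-3\right) = \frac{260}{3} \approx 86.667$)
$B^{2} = \left(\frac{260}{3}\right)^{2} = \frac{67600}{9}$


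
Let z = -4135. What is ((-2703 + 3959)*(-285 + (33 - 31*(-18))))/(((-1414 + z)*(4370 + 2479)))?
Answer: -42704/4222789 ≈ -0.010113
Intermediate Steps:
((-2703 + 3959)*(-285 + (33 - 31*(-18))))/(((-1414 + z)*(4370 + 2479))) = ((-2703 + 3959)*(-285 + (33 - 31*(-18))))/(((-1414 - 4135)*(4370 + 2479))) = (1256*(-285 + (33 + 558)))/((-5549*6849)) = (1256*(-285 + 591))/(-38005101) = (1256*306)*(-1/38005101) = 384336*(-1/38005101) = -42704/4222789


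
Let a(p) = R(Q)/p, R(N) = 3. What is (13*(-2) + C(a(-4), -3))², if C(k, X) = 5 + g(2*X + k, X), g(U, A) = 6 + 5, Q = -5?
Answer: 100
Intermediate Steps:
a(p) = 3/p
g(U, A) = 11
C(k, X) = 16 (C(k, X) = 5 + 11 = 16)
(13*(-2) + C(a(-4), -3))² = (13*(-2) + 16)² = (-26 + 16)² = (-10)² = 100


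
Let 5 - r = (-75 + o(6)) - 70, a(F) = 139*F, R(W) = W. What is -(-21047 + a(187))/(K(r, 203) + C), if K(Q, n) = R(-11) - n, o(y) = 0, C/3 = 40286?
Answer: -2473/60322 ≈ -0.040997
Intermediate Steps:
C = 120858 (C = 3*40286 = 120858)
r = 150 (r = 5 - ((-75 + 0) - 70) = 5 - (-75 - 70) = 5 - 1*(-145) = 5 + 145 = 150)
K(Q, n) = -11 - n
-(-21047 + a(187))/(K(r, 203) + C) = -(-21047 + 139*187)/((-11 - 1*203) + 120858) = -(-21047 + 25993)/((-11 - 203) + 120858) = -4946/(-214 + 120858) = -4946/120644 = -1*2473/60322 = -2473/60322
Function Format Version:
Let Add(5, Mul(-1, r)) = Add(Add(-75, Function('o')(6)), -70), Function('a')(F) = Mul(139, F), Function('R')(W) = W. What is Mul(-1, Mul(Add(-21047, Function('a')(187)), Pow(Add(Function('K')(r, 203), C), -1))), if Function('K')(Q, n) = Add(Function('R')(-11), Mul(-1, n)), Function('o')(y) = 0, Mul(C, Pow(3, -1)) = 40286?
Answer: Rational(-2473, 60322) ≈ -0.040997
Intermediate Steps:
C = 120858 (C = Mul(3, 40286) = 120858)
r = 150 (r = Add(5, Mul(-1, Add(Add(-75, 0), -70))) = Add(5, Mul(-1, Add(-75, -70))) = Add(5, Mul(-1, -145)) = Add(5, 145) = 150)
Function('K')(Q, n) = Add(-11, Mul(-1, n))
Mul(-1, Mul(Add(-21047, Function('a')(187)), Pow(Add(Function('K')(r, 203), C), -1))) = Mul(-1, Mul(Add(-21047, Mul(139, 187)), Pow(Add(Add(-11, Mul(-1, 203)), 120858), -1))) = Mul(-1, Mul(Add(-21047, 25993), Pow(Add(Add(-11, -203), 120858), -1))) = Mul(-1, Mul(4946, Pow(Add(-214, 120858), -1))) = Mul(-1, Mul(4946, Pow(120644, -1))) = Mul(-1, Mul(4946, Rational(1, 120644))) = Mul(-1, Rational(2473, 60322)) = Rational(-2473, 60322)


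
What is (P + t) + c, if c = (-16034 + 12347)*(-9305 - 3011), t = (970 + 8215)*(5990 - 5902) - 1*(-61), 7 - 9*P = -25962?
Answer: 415982866/9 ≈ 4.6220e+7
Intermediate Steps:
P = 25969/9 (P = 7/9 - 1/9*(-25962) = 7/9 + 8654/3 = 25969/9 ≈ 2885.4)
t = 808341 (t = 9185*88 + 61 = 808280 + 61 = 808341)
c = 45409092 (c = -3687*(-12316) = 45409092)
(P + t) + c = (25969/9 + 808341) + 45409092 = 7301038/9 + 45409092 = 415982866/9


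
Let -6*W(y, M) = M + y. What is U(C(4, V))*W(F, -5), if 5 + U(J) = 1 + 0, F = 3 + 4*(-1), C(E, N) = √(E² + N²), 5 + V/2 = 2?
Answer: -4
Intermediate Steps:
V = -6 (V = -10 + 2*2 = -10 + 4 = -6)
F = -1 (F = 3 - 4 = -1)
W(y, M) = -M/6 - y/6 (W(y, M) = -(M + y)/6 = -M/6 - y/6)
U(J) = -4 (U(J) = -5 + (1 + 0) = -5 + 1 = -4)
U(C(4, V))*W(F, -5) = -4*(-⅙*(-5) - ⅙*(-1)) = -4*(⅚ + ⅙) = -4*1 = -4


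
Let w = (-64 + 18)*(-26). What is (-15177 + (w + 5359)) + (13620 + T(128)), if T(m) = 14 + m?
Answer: 5140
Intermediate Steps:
w = 1196 (w = -46*(-26) = 1196)
(-15177 + (w + 5359)) + (13620 + T(128)) = (-15177 + (1196 + 5359)) + (13620 + (14 + 128)) = (-15177 + 6555) + (13620 + 142) = -8622 + 13762 = 5140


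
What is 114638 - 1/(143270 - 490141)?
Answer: 39764597699/346871 ≈ 1.1464e+5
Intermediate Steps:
114638 - 1/(143270 - 490141) = 114638 - 1/(-346871) = 114638 - 1*(-1/346871) = 114638 + 1/346871 = 39764597699/346871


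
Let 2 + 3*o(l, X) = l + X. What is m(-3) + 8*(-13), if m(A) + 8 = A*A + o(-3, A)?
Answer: -317/3 ≈ -105.67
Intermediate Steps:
o(l, X) = -⅔ + X/3 + l/3 (o(l, X) = -⅔ + (l + X)/3 = -⅔ + (X + l)/3 = -⅔ + (X/3 + l/3) = -⅔ + X/3 + l/3)
m(A) = -29/3 + A² + A/3 (m(A) = -8 + (A*A + (-⅔ + A/3 + (⅓)*(-3))) = -8 + (A² + (-⅔ + A/3 - 1)) = -8 + (A² + (-5/3 + A/3)) = -8 + (-5/3 + A² + A/3) = -29/3 + A² + A/3)
m(-3) + 8*(-13) = (-29/3 + (-3)² + (⅓)*(-3)) + 8*(-13) = (-29/3 + 9 - 1) - 104 = -5/3 - 104 = -317/3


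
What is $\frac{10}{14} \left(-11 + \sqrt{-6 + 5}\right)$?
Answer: $- \frac{55}{7} + \frac{5 i}{7} \approx -7.8571 + 0.71429 i$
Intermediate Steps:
$\frac{10}{14} \left(-11 + \sqrt{-6 + 5}\right) = 10 \cdot \frac{1}{14} \left(-11 + \sqrt{-1}\right) = \frac{5 \left(-11 + i\right)}{7} = - \frac{55}{7} + \frac{5 i}{7}$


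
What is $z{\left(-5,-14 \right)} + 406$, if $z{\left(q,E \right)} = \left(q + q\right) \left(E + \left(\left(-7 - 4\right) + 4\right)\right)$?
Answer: $616$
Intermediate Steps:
$z{\left(q,E \right)} = 2 q \left(-7 + E\right)$ ($z{\left(q,E \right)} = 2 q \left(E + \left(-11 + 4\right)\right) = 2 q \left(E - 7\right) = 2 q \left(-7 + E\right)$)
$z{\left(-5,-14 \right)} + 406 = 2 \left(-5\right) \left(-7 - 14\right) + 406 = 2 \left(-5\right) \left(-21\right) + 406 = 210 + 406 = 616$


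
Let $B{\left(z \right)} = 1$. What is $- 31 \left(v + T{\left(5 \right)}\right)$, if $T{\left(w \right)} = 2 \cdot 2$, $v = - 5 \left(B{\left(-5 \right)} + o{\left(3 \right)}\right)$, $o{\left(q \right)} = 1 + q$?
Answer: $651$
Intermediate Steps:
$v = -25$ ($v = - 5 \left(1 + \left(1 + 3\right)\right) = - 5 \left(1 + 4\right) = \left(-5\right) 5 = -25$)
$T{\left(w \right)} = 4$
$- 31 \left(v + T{\left(5 \right)}\right) = - 31 \left(-25 + 4\right) = \left(-31\right) \left(-21\right) = 651$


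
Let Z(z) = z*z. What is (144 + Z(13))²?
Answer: 97969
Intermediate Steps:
Z(z) = z²
(144 + Z(13))² = (144 + 13²)² = (144 + 169)² = 313² = 97969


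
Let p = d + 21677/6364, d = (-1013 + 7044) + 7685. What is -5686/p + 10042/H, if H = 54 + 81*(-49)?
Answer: -1018437073802/341819828415 ≈ -2.9795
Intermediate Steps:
d = 13716 (d = 6031 + 7685 = 13716)
p = 87310301/6364 (p = 13716 + 21677/6364 = 87310301/6364 ≈ 13719.)
H = -3915 (H = 54 - 3969 = -3915)
-5686/p + 10042/H = -5686/87310301/6364 + 10042/(-3915) = -5686*6364/87310301 + 10042*(-1/3915) = -36185704/87310301 - 10042/3915 = -1018437073802/341819828415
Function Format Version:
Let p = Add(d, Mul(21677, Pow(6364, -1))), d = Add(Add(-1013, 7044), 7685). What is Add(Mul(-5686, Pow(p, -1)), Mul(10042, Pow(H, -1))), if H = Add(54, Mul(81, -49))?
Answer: Rational(-1018437073802, 341819828415) ≈ -2.9795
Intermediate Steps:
d = 13716 (d = Add(6031, 7685) = 13716)
p = Rational(87310301, 6364) (p = Add(13716, Mul(21677, Pow(6364, -1))) = Add(13716, Mul(21677, Rational(1, 6364))) = Add(13716, Rational(21677, 6364)) = Rational(87310301, 6364) ≈ 13719.)
H = -3915 (H = Add(54, -3969) = -3915)
Add(Mul(-5686, Pow(p, -1)), Mul(10042, Pow(H, -1))) = Add(Mul(-5686, Pow(Rational(87310301, 6364), -1)), Mul(10042, Pow(-3915, -1))) = Add(Mul(-5686, Rational(6364, 87310301)), Mul(10042, Rational(-1, 3915))) = Add(Rational(-36185704, 87310301), Rational(-10042, 3915)) = Rational(-1018437073802, 341819828415)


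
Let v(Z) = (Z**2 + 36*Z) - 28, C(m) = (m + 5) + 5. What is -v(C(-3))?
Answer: -273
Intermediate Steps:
C(m) = 10 + m (C(m) = (5 + m) + 5 = 10 + m)
v(Z) = -28 + Z**2 + 36*Z
-v(C(-3)) = -(-28 + (10 - 3)**2 + 36*(10 - 3)) = -(-28 + 7**2 + 36*7) = -(-28 + 49 + 252) = -1*273 = -273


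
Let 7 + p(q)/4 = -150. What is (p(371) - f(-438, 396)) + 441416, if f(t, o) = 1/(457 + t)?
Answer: 8374971/19 ≈ 4.4079e+5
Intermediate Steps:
p(q) = -628 (p(q) = -28 + 4*(-150) = -28 - 600 = -628)
(p(371) - f(-438, 396)) + 441416 = (-628 - 1/(457 - 438)) + 441416 = (-628 - 1/19) + 441416 = -11933/19 + 441416 = 8374971/19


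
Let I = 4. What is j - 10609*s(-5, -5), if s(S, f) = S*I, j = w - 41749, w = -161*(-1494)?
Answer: 410965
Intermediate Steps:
w = 240534
j = 198785 (j = 240534 - 41749 = 198785)
s(S, f) = 4*S (s(S, f) = S*4 = 4*S)
j - 10609*s(-5, -5) = 198785 - 42436*(-5) = 198785 - 10609*(-20) = 198785 + 212180 = 410965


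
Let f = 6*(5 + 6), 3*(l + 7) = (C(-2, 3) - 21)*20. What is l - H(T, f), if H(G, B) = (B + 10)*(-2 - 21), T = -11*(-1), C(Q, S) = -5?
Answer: 4703/3 ≈ 1567.7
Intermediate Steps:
T = 11
l = -541/3 (l = -7 + ((-5 - 21)*20)/3 = -7 + (-26*20)/3 = -7 + (⅓)*(-520) = -7 - 520/3 = -541/3 ≈ -180.33)
f = 66 (f = 6*11 = 66)
H(G, B) = -230 - 23*B (H(G, B) = (10 + B)*(-23) = -230 - 23*B)
l - H(T, f) = -541/3 - (-230 - 23*66) = -541/3 - (-230 - 1518) = -541/3 - 1*(-1748) = -541/3 + 1748 = 4703/3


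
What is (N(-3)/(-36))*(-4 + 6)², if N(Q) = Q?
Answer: ⅓ ≈ 0.33333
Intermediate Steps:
(N(-3)/(-36))*(-4 + 6)² = (-3/(-36))*(-4 + 6)² = -3*(-1/36)*2² = (1/12)*4 = ⅓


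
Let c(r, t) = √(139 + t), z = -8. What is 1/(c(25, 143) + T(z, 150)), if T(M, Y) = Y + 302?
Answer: 226/102011 - √282/204022 ≈ 0.0021331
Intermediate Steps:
T(M, Y) = 302 + Y
1/(c(25, 143) + T(z, 150)) = 1/(√(139 + 143) + (302 + 150)) = 1/(√282 + 452) = 1/(452 + √282)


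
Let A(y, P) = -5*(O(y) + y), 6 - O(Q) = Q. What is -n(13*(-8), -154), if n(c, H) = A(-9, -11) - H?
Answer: -124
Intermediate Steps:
O(Q) = 6 - Q
A(y, P) = -30 (A(y, P) = -5*((6 - y) + y) = -5*6 = -30)
n(c, H) = -30 - H
-n(13*(-8), -154) = -(-30 - 1*(-154)) = -(-30 + 154) = -1*124 = -124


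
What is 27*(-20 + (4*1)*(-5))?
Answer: -1080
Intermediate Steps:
27*(-20 + (4*1)*(-5)) = 27*(-20 + 4*(-5)) = 27*(-20 - 20) = 27*(-40) = -1080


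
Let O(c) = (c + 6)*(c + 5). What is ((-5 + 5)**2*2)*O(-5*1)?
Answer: 0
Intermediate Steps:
O(c) = (5 + c)*(6 + c) (O(c) = (6 + c)*(5 + c) = (5 + c)*(6 + c))
((-5 + 5)**2*2)*O(-5*1) = ((-5 + 5)**2*2)*(30 + (-5*1)**2 + 11*(-5*1)) = (0**2*2)*(30 + (-5)**2 + 11*(-5)) = (0*2)*(30 + 25 - 55) = 0*0 = 0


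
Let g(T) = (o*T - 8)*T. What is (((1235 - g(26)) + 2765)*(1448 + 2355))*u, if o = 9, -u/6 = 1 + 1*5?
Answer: 256839408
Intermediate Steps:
u = -36 (u = -6*(1 + 1*5) = -6*(1 + 5) = -6*6 = -36)
g(T) = T*(-8 + 9*T) (g(T) = (9*T - 8)*T = (-8 + 9*T)*T = T*(-8 + 9*T))
(((1235 - g(26)) + 2765)*(1448 + 2355))*u = (((1235 - 26*(-8 + 9*26)) + 2765)*(1448 + 2355))*(-36) = (((1235 - 26*(-8 + 234)) + 2765)*3803)*(-36) = (((1235 - 26*226) + 2765)*3803)*(-36) = (((1235 - 1*5876) + 2765)*3803)*(-36) = (((1235 - 5876) + 2765)*3803)*(-36) = ((-4641 + 2765)*3803)*(-36) = -1876*3803*(-36) = -7134428*(-36) = 256839408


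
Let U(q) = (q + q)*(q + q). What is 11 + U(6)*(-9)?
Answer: -1285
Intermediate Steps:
U(q) = 4*q**2 (U(q) = (2*q)*(2*q) = 4*q**2)
11 + U(6)*(-9) = 11 + (4*6**2)*(-9) = 11 + (4*36)*(-9) = 11 + 144*(-9) = 11 - 1296 = -1285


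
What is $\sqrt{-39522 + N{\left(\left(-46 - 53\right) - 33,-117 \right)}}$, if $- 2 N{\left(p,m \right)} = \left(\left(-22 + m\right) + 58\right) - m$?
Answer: $2 i \sqrt{9885} \approx 198.85 i$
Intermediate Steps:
$N{\left(p,m \right)} = -18$ ($N{\left(p,m \right)} = - \frac{\left(\left(-22 + m\right) + 58\right) - m}{2} = - \frac{\left(36 + m\right) - m}{2} = \left(- \frac{1}{2}\right) 36 = -18$)
$\sqrt{-39522 + N{\left(\left(-46 - 53\right) - 33,-117 \right)}} = \sqrt{-39522 - 18} = \sqrt{-39540} = 2 i \sqrt{9885}$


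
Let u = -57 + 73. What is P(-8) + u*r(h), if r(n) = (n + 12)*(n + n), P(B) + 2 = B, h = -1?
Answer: -362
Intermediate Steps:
P(B) = -2 + B
u = 16
r(n) = 2*n*(12 + n) (r(n) = (12 + n)*(2*n) = 2*n*(12 + n))
P(-8) + u*r(h) = (-2 - 8) + 16*(2*(-1)*(12 - 1)) = -10 + 16*(2*(-1)*11) = -10 + 16*(-22) = -10 - 352 = -362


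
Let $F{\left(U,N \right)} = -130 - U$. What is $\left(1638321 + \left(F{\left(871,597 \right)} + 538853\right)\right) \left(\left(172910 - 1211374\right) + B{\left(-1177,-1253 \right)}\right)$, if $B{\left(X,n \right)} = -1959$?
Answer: $-2264140441179$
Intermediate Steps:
$\left(1638321 + \left(F{\left(871,597 \right)} + 538853\right)\right) \left(\left(172910 - 1211374\right) + B{\left(-1177,-1253 \right)}\right) = \left(1638321 + \left(\left(-130 - 871\right) + 538853\right)\right) \left(\left(172910 - 1211374\right) - 1959\right) = \left(1638321 + \left(\left(-130 - 871\right) + 538853\right)\right) \left(-1038464 - 1959\right) = \left(1638321 + \left(-1001 + 538853\right)\right) \left(-1040423\right) = \left(1638321 + 537852\right) \left(-1040423\right) = 2176173 \left(-1040423\right) = -2264140441179$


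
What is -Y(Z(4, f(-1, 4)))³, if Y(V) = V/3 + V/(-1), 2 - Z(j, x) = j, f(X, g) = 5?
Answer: -64/27 ≈ -2.3704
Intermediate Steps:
Z(j, x) = 2 - j
Y(V) = -2*V/3 (Y(V) = V*(⅓) + V*(-1) = V/3 - V = -2*V/3)
-Y(Z(4, f(-1, 4)))³ = -(-2*(2 - 1*4)/3)³ = -(-2*(2 - 4)/3)³ = -(-⅔*(-2))³ = -(4/3)³ = -1*64/27 = -64/27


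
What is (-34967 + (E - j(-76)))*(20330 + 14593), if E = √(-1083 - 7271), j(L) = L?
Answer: -1218498393 + 34923*I*√8354 ≈ -1.2185e+9 + 3.192e+6*I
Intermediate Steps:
E = I*√8354 (E = √(-8354) = I*√8354 ≈ 91.4*I)
(-34967 + (E - j(-76)))*(20330 + 14593) = (-34967 + (I*√8354 - 1*(-76)))*(20330 + 14593) = (-34967 + (I*√8354 + 76))*34923 = (-34967 + (76 + I*√8354))*34923 = (-34891 + I*√8354)*34923 = -1218498393 + 34923*I*√8354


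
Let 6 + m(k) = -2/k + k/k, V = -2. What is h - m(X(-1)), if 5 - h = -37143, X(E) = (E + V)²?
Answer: 334379/9 ≈ 37153.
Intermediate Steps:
X(E) = (-2 + E)² (X(E) = (E - 2)² = (-2 + E)²)
m(k) = -5 - 2/k (m(k) = -6 + (-2/k + k/k) = -6 + (-2/k + 1) = -6 + (1 - 2/k) = -5 - 2/k)
h = 37148 (h = 5 - 1*(-37143) = 5 + 37143 = 37148)
h - m(X(-1)) = 37148 - (-5 - 2/(-2 - 1)²) = 37148 - (-5 - 2/((-3)²)) = 37148 - (-5 - 2/9) = 37148 - 1*(-47/9) = 37148 + 47/9 = 334379/9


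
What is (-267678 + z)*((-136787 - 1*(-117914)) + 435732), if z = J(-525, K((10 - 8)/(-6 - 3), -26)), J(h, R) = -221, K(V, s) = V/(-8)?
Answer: -111676109241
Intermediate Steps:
K(V, s) = -V/8 (K(V, s) = V*(-1/8) = -V/8)
z = -221
(-267678 + z)*((-136787 - 1*(-117914)) + 435732) = (-267678 - 221)*((-136787 - 1*(-117914)) + 435732) = -267899*((-136787 + 117914) + 435732) = -267899*(-18873 + 435732) = -267899*416859 = -111676109241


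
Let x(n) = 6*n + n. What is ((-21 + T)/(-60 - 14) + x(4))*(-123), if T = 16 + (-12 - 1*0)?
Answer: -256947/74 ≈ -3472.3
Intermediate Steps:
T = 4 (T = 16 + (-12 + 0) = 16 - 12 = 4)
x(n) = 7*n
((-21 + T)/(-60 - 14) + x(4))*(-123) = ((-21 + 4)/(-60 - 14) + 7*4)*(-123) = (-17/(-74) + 28)*(-123) = (-17*(-1/74) + 28)*(-123) = (17/74 + 28)*(-123) = (2089/74)*(-123) = -256947/74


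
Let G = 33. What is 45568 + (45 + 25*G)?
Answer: 46438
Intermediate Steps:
45568 + (45 + 25*G) = 45568 + (45 + 25*33) = 45568 + (45 + 825) = 45568 + 870 = 46438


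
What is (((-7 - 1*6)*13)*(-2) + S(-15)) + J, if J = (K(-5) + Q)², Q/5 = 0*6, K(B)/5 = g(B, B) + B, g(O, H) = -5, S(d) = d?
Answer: 2823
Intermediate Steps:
K(B) = -25 + 5*B (K(B) = 5*(-5 + B) = -25 + 5*B)
Q = 0 (Q = 5*(0*6) = 5*0 = 0)
J = 2500 (J = ((-25 + 5*(-5)) + 0)² = ((-25 - 25) + 0)² = (-50 + 0)² = (-50)² = 2500)
(((-7 - 1*6)*13)*(-2) + S(-15)) + J = (((-7 - 1*6)*13)*(-2) - 15) + 2500 = (((-7 - 6)*13)*(-2) - 15) + 2500 = (-13*13*(-2) - 15) + 2500 = (-169*(-2) - 15) + 2500 = (338 - 15) + 2500 = 323 + 2500 = 2823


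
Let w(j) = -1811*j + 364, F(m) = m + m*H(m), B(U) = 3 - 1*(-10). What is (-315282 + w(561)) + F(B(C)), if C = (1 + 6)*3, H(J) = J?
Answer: -1330707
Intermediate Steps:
C = 21 (C = 7*3 = 21)
B(U) = 13 (B(U) = 3 + 10 = 13)
F(m) = m + m**2 (F(m) = m + m*m = m + m**2)
w(j) = 364 - 1811*j
(-315282 + w(561)) + F(B(C)) = (-315282 + (364 - 1811*561)) + 13*(1 + 13) = (-315282 + (364 - 1015971)) + 13*14 = (-315282 - 1015607) + 182 = -1330889 + 182 = -1330707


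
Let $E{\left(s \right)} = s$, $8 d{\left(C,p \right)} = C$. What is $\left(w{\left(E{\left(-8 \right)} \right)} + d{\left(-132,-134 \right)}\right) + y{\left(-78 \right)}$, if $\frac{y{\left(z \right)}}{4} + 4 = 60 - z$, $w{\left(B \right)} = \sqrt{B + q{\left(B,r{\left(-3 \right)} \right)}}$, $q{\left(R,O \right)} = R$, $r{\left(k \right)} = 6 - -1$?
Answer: $\frac{1039}{2} + 4 i \approx 519.5 + 4.0 i$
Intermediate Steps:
$r{\left(k \right)} = 7$ ($r{\left(k \right)} = 6 + 1 = 7$)
$d{\left(C,p \right)} = \frac{C}{8}$
$w{\left(B \right)} = \sqrt{2} \sqrt{B}$ ($w{\left(B \right)} = \sqrt{B + B} = \sqrt{2 B} = \sqrt{2} \sqrt{B}$)
$y{\left(z \right)} = 224 - 4 z$ ($y{\left(z \right)} = -16 + 4 \left(60 - z\right) = -16 - \left(-240 + 4 z\right) = 224 - 4 z$)
$\left(w{\left(E{\left(-8 \right)} \right)} + d{\left(-132,-134 \right)}\right) + y{\left(-78 \right)} = \left(\sqrt{2} \sqrt{-8} + \frac{1}{8} \left(-132\right)\right) + \left(224 - -312\right) = \left(\sqrt{2} \cdot 2 i \sqrt{2} - \frac{33}{2}\right) + \left(224 + 312\right) = \left(4 i - \frac{33}{2}\right) + 536 = \left(- \frac{33}{2} + 4 i\right) + 536 = \frac{1039}{2} + 4 i$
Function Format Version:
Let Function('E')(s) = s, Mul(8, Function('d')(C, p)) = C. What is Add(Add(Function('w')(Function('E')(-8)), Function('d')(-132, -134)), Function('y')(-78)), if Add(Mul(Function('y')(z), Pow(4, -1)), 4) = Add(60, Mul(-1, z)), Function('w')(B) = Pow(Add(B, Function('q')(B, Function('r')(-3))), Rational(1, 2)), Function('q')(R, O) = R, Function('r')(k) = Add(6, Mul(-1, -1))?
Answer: Add(Rational(1039, 2), Mul(4, I)) ≈ Add(519.50, Mul(4.0000, I))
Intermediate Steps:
Function('r')(k) = 7 (Function('r')(k) = Add(6, 1) = 7)
Function('d')(C, p) = Mul(Rational(1, 8), C)
Function('w')(B) = Mul(Pow(2, Rational(1, 2)), Pow(B, Rational(1, 2))) (Function('w')(B) = Pow(Add(B, B), Rational(1, 2)) = Pow(Mul(2, B), Rational(1, 2)) = Mul(Pow(2, Rational(1, 2)), Pow(B, Rational(1, 2))))
Function('y')(z) = Add(224, Mul(-4, z)) (Function('y')(z) = Add(-16, Mul(4, Add(60, Mul(-1, z)))) = Add(-16, Add(240, Mul(-4, z))) = Add(224, Mul(-4, z)))
Add(Add(Function('w')(Function('E')(-8)), Function('d')(-132, -134)), Function('y')(-78)) = Add(Add(Mul(Pow(2, Rational(1, 2)), Pow(-8, Rational(1, 2))), Mul(Rational(1, 8), -132)), Add(224, Mul(-4, -78))) = Add(Add(Mul(Pow(2, Rational(1, 2)), Mul(2, I, Pow(2, Rational(1, 2)))), Rational(-33, 2)), Add(224, 312)) = Add(Add(Mul(4, I), Rational(-33, 2)), 536) = Add(Add(Rational(-33, 2), Mul(4, I)), 536) = Add(Rational(1039, 2), Mul(4, I))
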